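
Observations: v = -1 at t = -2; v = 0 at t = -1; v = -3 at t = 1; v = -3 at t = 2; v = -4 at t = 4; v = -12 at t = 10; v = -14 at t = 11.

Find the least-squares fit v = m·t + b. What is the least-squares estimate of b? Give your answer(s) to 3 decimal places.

b = -1.553

From the data, Σt·t = 247, Σt = 25, Σ1 = 7.
Moment sums: Σt·v = -297, Σv = -37.
Normal equations: [[247, 25]; [25, 7]]·[m, b]ᵀ = [-297, -37]ᵀ.
det = 247·7 − 25² = 1104.
m = ((-297)·7 − 25·(-37))/1104 = -577/552; b = (247·(-37) − 25·(-297))/1104 = -857/552.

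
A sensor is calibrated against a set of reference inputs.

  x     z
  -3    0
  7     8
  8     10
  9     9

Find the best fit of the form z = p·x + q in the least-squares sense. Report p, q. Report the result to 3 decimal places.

p = 0.811, q = 2.491

With design matrix A, AᵀA = [[203, 21]; [21, 4]] and Aᵀz = [217, 27]ᵀ.
det = 203·4 − 21² = 371.
p = (217·4 − 21·27)/371 = 43/53; q = (203·27 − 21·217)/371 = 132/53.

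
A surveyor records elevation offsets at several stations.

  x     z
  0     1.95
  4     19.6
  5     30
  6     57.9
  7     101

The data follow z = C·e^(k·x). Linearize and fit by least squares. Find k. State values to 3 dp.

k = 0.562

Let Y = ln z. Fitting Y = k·x + ln C by least squares:
AᵀA = [[126.0000, 22.0000]; [22.0000, 5]], rhs = [85.5663, 15.7184]ᵀ  (here Σx = 22.0000, Σ(x)² = 126.0000, Σln z = 15.7184, Σx·ln z = 85.5663).
Solving (det = 146.0000): k = 0.56183, ln C = 0.67164.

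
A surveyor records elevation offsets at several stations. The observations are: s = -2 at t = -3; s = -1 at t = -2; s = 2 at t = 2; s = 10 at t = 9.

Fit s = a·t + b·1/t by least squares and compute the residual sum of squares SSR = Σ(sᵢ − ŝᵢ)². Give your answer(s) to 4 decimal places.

SSR = 1.1329

With design matrix X, XᵀX = [[98, 4]; [4, 101/162]] and Xᵀs = [102, 59/18]ᵀ.
Δ = 98·(101/162) − 4² = 3653/81.
a = (102·(101/162) − 4·(59/18))/(3653/81) = 4089/3653; b = (98·(59/18) − 4·102)/(3653/81) = -7029/3653.
Residuals: 2618/3653, 2021/7306, 5285/7306, 510/3653; SSR = 8277/7306.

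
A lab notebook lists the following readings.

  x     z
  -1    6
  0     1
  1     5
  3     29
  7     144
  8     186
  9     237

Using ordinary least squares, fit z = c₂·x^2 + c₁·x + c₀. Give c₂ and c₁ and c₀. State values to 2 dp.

c₂ = 2.90, c₁ = -0.05, c₀ = 2.26

Forming MᵀM = [[13141, 1611, 205]; [1611, 205, 27]; [205, 27, 7]] and Mᵀz = [38429, 4715, 608]ᵀ gives MᵀM·[c₂, c₁, c₀]ᵀ = Mᵀz.
Inverting the 3×3 Gram matrix, [c₂, c₁, c₀]ᵀ = [19840/6853, -61/1246, 30995/13706]ᵀ.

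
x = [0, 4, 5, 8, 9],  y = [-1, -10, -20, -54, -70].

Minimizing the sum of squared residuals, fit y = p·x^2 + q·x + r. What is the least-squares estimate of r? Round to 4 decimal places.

r = -0.8845

Forming MᵀM = [[11538, 1430, 186]; [1430, 186, 26]; [186, 26, 5]] and Mᵀy = [-9786, -1202, -155]ᵀ gives MᵀM·[p, q, r]ᵀ = Mᵀy.
Inverting the 3×3 Gram matrix, [p, q, r]ᵀ = [-6546/6391, 9816/6391, -5653/6391]ᵀ.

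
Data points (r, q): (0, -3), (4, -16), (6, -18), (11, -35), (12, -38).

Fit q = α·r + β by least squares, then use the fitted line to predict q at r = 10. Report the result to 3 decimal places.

Entries of AᵀA: Σr·r = 317, Σr = 33, Σ1 = 5.
For Aᵀq: Σr·q = -1013, Σq = -110.
So AᵀA·[α, β]ᵀ = Aᵀq: [[317, 33]; [33, 5]]·[α, β]ᵀ = [-1013, -110]ᵀ.
Eliminating β: 5·(row 1) − 33·(row 2) gives 496·α = 5·(-1013) − 33·(-110) = -1435, so α = -1435/496.
Then β = ((-110) − 33·(-1435/496))/5 = -1441/496.
At r = 10: q̂ = (-1435/496)·(10) + (-1441/496)·(1) = -15791/496.

q̂ = -31.837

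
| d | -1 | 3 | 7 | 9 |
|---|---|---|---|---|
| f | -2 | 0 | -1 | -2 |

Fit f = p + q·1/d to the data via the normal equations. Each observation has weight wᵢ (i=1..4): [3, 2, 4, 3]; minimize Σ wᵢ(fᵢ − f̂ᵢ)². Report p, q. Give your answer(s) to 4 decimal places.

Entries of AᵀWA: Σwᵢ·1 = 12, Σwᵢ·1/d = -10/7, Σwᵢ·1/d·1/d = 4420/1323.
For AᵀWf: Σwᵢ·f = -16, Σwᵢ·1/d·f = 100/21.
AᵀWA·[p, q]ᵀ = AᵀWf becomes [[12, -10/7]; [-10/7, 4420/1323]]·[p, q]ᵀ = [-16, 100/21]ᵀ.
det = 12·(4420/1323) − (-10/7)² = 16780/441.
p = ((-16)·(4420/1323) − (-10/7)·(100/21))/(16780/441) = -3086/2517; q = (12·(100/21) − (-10/7)·(-16))/(16780/441) = 756/839.

p = -1.2261, q = 0.9011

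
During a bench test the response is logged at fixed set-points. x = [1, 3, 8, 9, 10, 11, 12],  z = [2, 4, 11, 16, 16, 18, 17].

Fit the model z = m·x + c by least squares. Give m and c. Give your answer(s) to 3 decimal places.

Compute the Gram sums: Σx·x = 520, Σx = 54, Σ1 = 7.
For Aᵀz: Σx·z = 808, Σz = 84.
Determinant 520·7 − 54² = 724.
m = (808·7 − 54·84)/724 = 280/181; c = (520·84 − 54·808)/724 = 12/181.

m = 1.547, c = 0.066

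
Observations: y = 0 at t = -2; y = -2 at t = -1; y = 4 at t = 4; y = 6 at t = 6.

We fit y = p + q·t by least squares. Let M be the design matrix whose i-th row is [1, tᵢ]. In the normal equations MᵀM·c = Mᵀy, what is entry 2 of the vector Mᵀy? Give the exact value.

54

Entry 2 ↔ basis t, so (Mᵀy)_{2} = Σᵢ (t)·yᵢ = (-2)·(0) + (-1)·(-2) + (4)·(4) + (6)·(6) = 54.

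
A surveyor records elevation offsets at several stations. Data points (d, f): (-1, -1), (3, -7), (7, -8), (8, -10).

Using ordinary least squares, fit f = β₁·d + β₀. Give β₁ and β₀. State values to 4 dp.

The normal equations are: 123·β₁ + 17·β₀ = -156;  17·β₁ + 4·β₀ = -26.
Determinant 123·4 − 17² = 203.
β₁ = ((-156)·4 − 17·(-26))/203 = -26/29; β₀ = (123·(-26) − 17·(-156))/203 = -78/29.

β₁ = -0.8966, β₀ = -2.6897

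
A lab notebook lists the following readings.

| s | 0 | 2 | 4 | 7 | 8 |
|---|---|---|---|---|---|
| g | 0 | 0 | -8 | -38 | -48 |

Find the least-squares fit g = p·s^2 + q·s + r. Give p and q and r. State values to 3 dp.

AᵀA·[p, q, r]ᵀ = Aᵀg reads: 6769·p + 927·q + 133·r = -5062;  927·p + 133·q + 21·r = -682;  133·p + 21·q + 5·r = -94.
(Σs^2·s^2 = 6769, Σs^2·s = 927, Σs^2 = 133, Σs·s = 133, Σs = 21, Σ1 = 5, Σs^2·g = -5062, Σs·g = -682, Σg = -94.)
Solving the 3×3 system (Gaussian elimination) gives p = -11194/11299, q = 19616/11299, r = 2952/11299.

p = -0.991, q = 1.736, r = 0.261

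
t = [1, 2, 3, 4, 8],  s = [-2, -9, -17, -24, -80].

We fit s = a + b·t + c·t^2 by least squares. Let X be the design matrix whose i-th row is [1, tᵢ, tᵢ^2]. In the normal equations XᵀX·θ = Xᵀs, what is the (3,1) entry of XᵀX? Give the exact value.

Row 3 ↔ basis t^2, column 1 ↔ basis 1, so (XᵀX)_{3,1} = Σᵢ t^2 = (1)·(1) + (4)·(1) + (9)·(1) + (16)·(1) + (64)·(1) = 94.

94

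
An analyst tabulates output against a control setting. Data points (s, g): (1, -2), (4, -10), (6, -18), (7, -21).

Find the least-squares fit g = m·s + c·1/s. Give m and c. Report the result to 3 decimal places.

Compute the Gram sums: Σs·s = 102, Σs·1/s = 4, Σ1/s·1/s = 7837/7056.
Right-hand side: Σs·g = -297, Σ1/s·g = -21/2.
Normal equations: [[102, 4]; [4, 7837/7056]]·[m, c]ᵀ = [-297, -21/2]ᵀ.
Eliminating c: (7837/7056)·(row 1) − 4·(row 2) gives (114413/1176)·m = (7837/7056)·(-297) − 4·(-21/2) = -225693/784, so m = -52083/17602.
Then c = ((-21/2) − 4·(-52083/17602))/(7837/7056) = 10584/8801.

m = -2.959, c = 1.203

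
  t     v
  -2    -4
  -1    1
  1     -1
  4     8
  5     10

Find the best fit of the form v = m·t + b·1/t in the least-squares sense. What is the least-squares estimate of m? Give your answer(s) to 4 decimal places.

m = 2.1856

From the data, Σt·t = 47, Σt·1/t = 5, Σ1/t·1/t = 941/400.
And Σt·v = 88, Σ1/t·v = 4.
Normal equations: [[47, 5]; [5, 941/400]]·[m, b]ᵀ = [88, 4]ᵀ.
Eliminating b: (941/400)·(row 1) − 5·(row 2) gives (34227/400)·m = (941/400)·88 − 5·4 = 9351/50, so m = 8312/3803.
Then b = (4 − 5·(8312/3803))/(941/400) = -11200/3803.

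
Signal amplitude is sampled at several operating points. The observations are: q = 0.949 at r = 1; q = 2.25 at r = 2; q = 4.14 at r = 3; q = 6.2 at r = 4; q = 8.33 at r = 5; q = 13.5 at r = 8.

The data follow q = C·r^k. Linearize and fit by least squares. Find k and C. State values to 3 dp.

k = 1.309, C = 0.957

Let Y = ln q. Fitting Y = k·ln r + ln C by least squares:
Over the data: Σln r = 6.8669, Σ(ln r)² = 10.5236, Σln q = 8.7264, Σln r·ln q = 13.4762.
Normal system: [[10.5236, 6.8669]; [6.8669, 6]]·[k, ln C]ᵀ = [13.4762, 8.7264]ᵀ.
Solving (det = 15.9867): k = 1.30944, ln C = -0.04424, so C = exp(-0.04424) = 0.95673.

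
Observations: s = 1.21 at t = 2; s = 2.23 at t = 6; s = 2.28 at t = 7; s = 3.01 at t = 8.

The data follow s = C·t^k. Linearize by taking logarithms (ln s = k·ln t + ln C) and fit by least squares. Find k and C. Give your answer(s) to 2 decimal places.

k = 0.59, C = 0.79

Taking logs, ln s = k·ln t + ln C, so regress ln s on ln t.
XᵀX = [[11.8015, 6.5103]; [6.5103, 4]], rhs = [5.4643, 2.9187]ᵀ  (here Σln t = 6.5103, Σ(ln t)² = 11.8015, Σln s = 2.9187, Σln t·ln s = 5.4643).
Slope k = (n·Σln t·ln s − Σln t·Σln s)/(n·Σ(ln t)² − (Σln t)²) = (4·5.4643 − 6.5103·2.9187)/4.8225 = 0.59212; ln C = (Σln s − k·Σln t)/n = -0.23403, so C = exp(-0.23403) = 0.79134.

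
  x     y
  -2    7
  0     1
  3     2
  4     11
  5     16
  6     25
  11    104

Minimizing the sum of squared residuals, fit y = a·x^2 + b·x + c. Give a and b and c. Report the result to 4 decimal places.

a = 1.0253, b = -1.8270, c = -0.1438

Forming MᵀM = [[16915, 1755, 211]; [1755, 211, 27]; [211, 27, 7]] and Mᵀy = [14106, 1410, 166]ᵀ gives MᵀM·[a, b, c]ᵀ = Mᵀy.
Solving the 3×3 system (Gaussian elimination) gives a = 4177/4074, b = -2481/1358, c = -293/2037.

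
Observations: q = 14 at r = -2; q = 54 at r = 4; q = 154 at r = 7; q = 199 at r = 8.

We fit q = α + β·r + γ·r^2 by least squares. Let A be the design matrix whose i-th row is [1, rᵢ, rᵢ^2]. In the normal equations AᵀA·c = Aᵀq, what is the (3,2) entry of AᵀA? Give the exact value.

911

Row 3 ↔ basis r^2, column 2 ↔ basis r, so (AᵀA)_{3,2} = Σᵢ (r^2)·(r) = (4)·(-2) + (16)·(4) + (49)·(7) + (64)·(8) = 911.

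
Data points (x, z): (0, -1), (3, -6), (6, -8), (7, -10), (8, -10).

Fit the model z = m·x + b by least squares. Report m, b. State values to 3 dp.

AᵀA·[m, b]ᵀ = Aᵀz reads: 158·m + 24·b = -216;  24·m + 5·b = -35.
(Σx·x = 158, Σx = 24, Σ1 = 5, Σx·z = -216, Σz = -35.)
det = 158·5 − 24² = 214.
m = ((-216)·5 − 24·(-35))/214 = -120/107; b = (158·(-35) − 24·(-216))/214 = -173/107.

m = -1.121, b = -1.617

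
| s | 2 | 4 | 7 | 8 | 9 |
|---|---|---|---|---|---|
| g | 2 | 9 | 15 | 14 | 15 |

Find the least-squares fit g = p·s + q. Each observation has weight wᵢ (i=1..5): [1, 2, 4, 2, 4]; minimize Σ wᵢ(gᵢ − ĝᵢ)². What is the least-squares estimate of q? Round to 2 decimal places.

Sums needed: Σwᵢ·s·s = 684, Σwᵢ·s = 90, Σwᵢ·1 = 13.
For AᵀWg: Σwᵢ·s·g = 1260, Σwᵢ·g = 168.
Normal equations: [[684, 90]; [90, 13]]·[p, q]ᵀ = [1260, 168]ᵀ.
det = 684·13 − 90² = 792.
p = (1260·13 − 90·168)/792 = 35/22; q = (684·168 − 90·1260)/792 = 21/11.

q = 1.91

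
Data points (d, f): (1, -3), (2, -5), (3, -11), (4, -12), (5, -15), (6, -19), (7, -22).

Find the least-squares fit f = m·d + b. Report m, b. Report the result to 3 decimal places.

m = -3.179, b = 0.286

With design matrix M, MᵀM = [[140, 28]; [28, 7]] and Mᵀf = [-437, -87]ᵀ.
Δ = 140·7 − 28² = 196.
m = ((-437)·7 − 28·(-87))/196 = -89/28; b = (140·(-87) − 28·(-437))/196 = 2/7.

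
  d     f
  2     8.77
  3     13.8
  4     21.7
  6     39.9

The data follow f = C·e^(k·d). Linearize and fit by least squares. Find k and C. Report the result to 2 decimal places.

k = 0.38, C = 4.38

Let Y = ln f. Fitting Y = k·d + ln C by least squares:
XᵀX = [[65.0000, 15.0000]; [15.0000, 4]], rhs = [46.6442, 11.5597]ᵀ  (here Σd = 15.0000, Σ(d)² = 65.0000, Σln f = 11.5597, Σd·ln f = 46.6442).
Solving (det = 35.0000): k = 0.37661, ln C = 1.47764, so C = exp(1.47764) = 4.38258.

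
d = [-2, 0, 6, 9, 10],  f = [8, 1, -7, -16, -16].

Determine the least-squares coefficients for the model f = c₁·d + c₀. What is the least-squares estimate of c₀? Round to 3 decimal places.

c₀ = 2.944

Sums needed: Σd·d = 221, Σd = 23, Σ1 = 5.
Right-hand side: Σd·f = -362, Σf = -30.
Normal equations: [[221, 23]; [23, 5]]·[c₁, c₀]ᵀ = [-362, -30]ᵀ.
Eliminating c₀: 5·(row 1) − 23·(row 2) gives 576·c₁ = 5·(-362) − 23·(-30) = -1120, so c₁ = -35/18.
Then c₀ = ((-30) − 23·(-35/18))/5 = 53/18.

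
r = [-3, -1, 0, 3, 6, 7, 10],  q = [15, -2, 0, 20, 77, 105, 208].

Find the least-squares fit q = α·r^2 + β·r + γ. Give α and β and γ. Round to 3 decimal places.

α = 1.990, β = 1.038, γ = -0.829

Forming XᵀX = [[13860, 1558, 204]; [1558, 204, 22]; [204, 22, 7]] and Xᵀq = [29030, 3294, 423]ᵀ gives XᵀX·[α, β, γ]ᵀ = Xᵀq.
Row-reducing yields α = 789652/396809, β = 412003/396809, γ = -328981/396809.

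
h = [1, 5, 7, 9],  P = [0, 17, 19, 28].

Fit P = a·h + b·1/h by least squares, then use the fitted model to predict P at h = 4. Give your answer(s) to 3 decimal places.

Compute the Gram sums: Σh·h = 156, Σh·1/h = 4, Σ1/h·1/h = 106444/99225.
Moment sums: Σh·P = 470, Σ1/h·P = 2906/315.
So XᵀX·[a, b]ᵀ = XᵀP: [[156, 4]; [4, 106444/99225]]·[a, b]ᵀ = [470, 2906/315]ᵀ.
Eliminating b: (106444/99225)·(row 1) − 4·(row 2) gives (5005888/33075)·a = (106444/99225)·470 − 4·(2906/315) = 9273424/19845, so a = 2897945/938604.
Then b = ((2906/315) − 4·(2897945/938604))/(106444/99225) = -911295/312868.
At h = 4: P̂ = (2897945/938604)·(4) + (-911295/312868)·(1/4) = 43633235/3754416.

P̂ = 11.622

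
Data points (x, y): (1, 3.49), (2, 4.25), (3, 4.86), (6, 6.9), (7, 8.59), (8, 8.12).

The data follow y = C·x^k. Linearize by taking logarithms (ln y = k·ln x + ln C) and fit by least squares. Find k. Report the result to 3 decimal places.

k = 0.441

With ln yᵢ as the transformed response and ln xᵢ as the regressor:
Σln x = 7.6089, Σ(ln x)² = 13.0084, Σln y = 10.4543, Σln x·ln y = 14.7406.
Normal system: [[13.0084, 7.6089]; [7.6089, 6]]·[k, ln C]ᵀ = [14.7406, 10.4543]ᵀ.
Δ = 13.0084·6 − (7.6089)² = 20.1558; k = (14.7406·6 − 7.6089·10.4543)/20.1558 = 0.44147, ln C = (13.0084·10.4543 − 7.6089·14.7406)/20.1558 = 1.18254.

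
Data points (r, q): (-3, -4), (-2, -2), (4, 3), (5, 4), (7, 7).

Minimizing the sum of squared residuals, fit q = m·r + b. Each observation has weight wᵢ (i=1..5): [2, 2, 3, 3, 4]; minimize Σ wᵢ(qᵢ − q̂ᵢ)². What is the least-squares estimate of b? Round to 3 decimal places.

From the data, Σwᵢ·r·r = 345, Σwᵢ·r = 45, Σwᵢ·1 = 14.
Moment sums: Σwᵢ·r·q = 324, Σwᵢ·q = 37.
Eliminating b: 14·(row 1) − 45·(row 2) gives 2805·m = 14·324 − 45·37 = 2871, so m = 87/85.
Then b = (37 − 45·(87/85))/14 = -11/17.

b = -0.647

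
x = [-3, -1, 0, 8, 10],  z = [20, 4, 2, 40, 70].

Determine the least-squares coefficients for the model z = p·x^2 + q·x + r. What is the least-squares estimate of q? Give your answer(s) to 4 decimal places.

q = -3.1865

With design matrix A, AᵀA = [[14178, 1484, 174]; [1484, 174, 14]; [174, 14, 5]] and Aᵀz = [9744, 956, 136]ᵀ.
Solving the 3×3 system (Gaussian elimination) gives p = 127688/126679, q = -57666/18097, r = 132380/126679.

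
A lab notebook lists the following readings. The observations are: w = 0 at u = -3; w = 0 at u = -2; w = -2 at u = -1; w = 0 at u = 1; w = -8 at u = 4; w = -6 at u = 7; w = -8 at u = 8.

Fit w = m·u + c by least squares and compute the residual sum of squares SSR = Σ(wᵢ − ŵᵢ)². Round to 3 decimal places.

Normal-equation sums: Σu·u = 144, Σu = 14, Σ1 = 7.
For Mᵀw: Σu·w = -136, Σw = -24.
So MᵀM·[m, c]ᵀ = Mᵀw: [[144, 14]; [14, 7]]·[m, c]ᵀ = [-136, -24]ᵀ.
det = 144·7 − 14² = 812.
m = ((-136)·7 − 14·(-24))/812 = -22/29; c = (144·(-24) − 14·(-136))/812 = -388/203.
Residuals: -74/203, 80/203, -172/203, 542/203, -620/203, 248/203, -4/203; SSR = 3848/203.

SSR = 18.956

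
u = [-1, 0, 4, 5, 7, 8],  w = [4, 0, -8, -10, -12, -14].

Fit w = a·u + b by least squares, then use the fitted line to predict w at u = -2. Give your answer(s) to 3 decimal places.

With design matrix X, XᵀX = [[155, 23]; [23, 6]] and Xᵀw = [-282, -40]ᵀ.
Determinant 155·6 − 23² = 401.
a = ((-282)·6 − 23·(-40))/401 = -772/401; b = (155·(-40) − 23·(-282))/401 = 286/401.
At u = -2: ŵ = (-772/401)·(-2) + (286/401)·(1) = 1830/401.

ŵ = 4.564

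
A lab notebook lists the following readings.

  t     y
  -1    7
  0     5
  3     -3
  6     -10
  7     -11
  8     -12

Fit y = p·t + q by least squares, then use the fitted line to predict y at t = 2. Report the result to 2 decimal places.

Compute the Gram sums: Σt·t = 159, Σt = 23, Σ1 = 6.
For Aᵀy: Σt·y = -249, Σy = -24.
Eliminating q: 6·(row 1) − 23·(row 2) gives 425·p = 6·(-249) − 23·(-24) = -942, so p = -942/425.
Then q = ((-24) − 23·(-942/425))/6 = 1911/425.
At t = 2: ŷ = (-942/425)·(2) + (1911/425)·(1) = 27/425.

ŷ = 0.06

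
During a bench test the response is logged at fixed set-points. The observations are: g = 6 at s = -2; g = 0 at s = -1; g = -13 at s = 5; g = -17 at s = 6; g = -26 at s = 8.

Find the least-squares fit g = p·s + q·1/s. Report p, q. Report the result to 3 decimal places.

p = -3.085, q = 2.805

Normal-equation sums: Σs·s = 130, Σs·1/s = 5, Σ1/s·1/s = 19201/14400.
Moment sums: Σs·g = -387, Σ1/s·g = -701/60.
Δ = 130·(19201/14400) − 5² = 213613/1440.
p = ((-387)·(19201/14400) − 5·(-701/60))/(213613/1440) = -6589587/2136130; q = (130·(-701/60) − 5·(-387))/(213613/1440) = 599280/213613.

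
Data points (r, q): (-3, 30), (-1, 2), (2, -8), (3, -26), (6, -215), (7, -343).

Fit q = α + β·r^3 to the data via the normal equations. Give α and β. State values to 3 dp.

α = 1.340, β = -1.004

From the data, Σ1 = 6, Σr^3 = 566, Σr^3·r^3 = 165828.
Moment sums: Σq = -560, Σr^3·q = -165667.
So AᵀA·[α, β]ᵀ = Aᵀq: [[6, 566]; [566, 165828]]·[α, β]ᵀ = [-560, -165667]ᵀ.
Eliminating β: 165828·(row 1) − 566·(row 2) gives 674612·α = 165828·(-560) − 566·(-165667) = 903842, so α = 451921/337306.
Then β = ((-165667) − 566·(451921/337306))/165828 = -338521/337306.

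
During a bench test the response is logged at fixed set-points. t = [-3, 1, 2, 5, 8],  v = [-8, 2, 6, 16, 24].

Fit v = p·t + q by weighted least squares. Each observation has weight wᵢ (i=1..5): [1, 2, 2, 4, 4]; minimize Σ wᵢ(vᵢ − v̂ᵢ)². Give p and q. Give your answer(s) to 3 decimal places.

p = 3.016, q = 0.162

Compute the Gram sums: Σwᵢ·t·t = 375, Σwᵢ·t = 55, Σwᵢ·1 = 13.
Right-hand side: Σwᵢ·t·v = 1140, Σwᵢ·v = 168.
Normal equations: [[375, 55]; [55, 13]]·[p, q]ᵀ = [1140, 168]ᵀ.
Eliminating q: 13·(row 1) − 55·(row 2) gives 1850·p = 13·1140 − 55·168 = 5580, so p = 558/185.
Then q = (168 − 55·(558/185))/13 = 6/37.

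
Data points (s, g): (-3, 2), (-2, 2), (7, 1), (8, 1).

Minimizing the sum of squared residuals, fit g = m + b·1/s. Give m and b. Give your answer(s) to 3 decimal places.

m = 1.255, b = -1.736

Compute the Gram sums: Σ1 = 4, Σ1/s = -95/168, Σ1/s·1/s = 11209/28224.
For Aᵀg: Σg = 6, Σ1/s·g = -235/168.
So AᵀA·[m, b]ᵀ = Aᵀg: [[4, -95/168]; [-95/168, 11209/28224]]·[m, b]ᵀ = [6, -235/168]ᵀ.
det = 4·(11209/28224) − (-95/168)² = 3979/3136.
m = (6·(11209/28224) − (-95/168)·(-235/168))/(3979/3136) = 44929/35811; b = (4·(-235/168) − (-95/168)·6)/(3979/3136) = -20720/11937.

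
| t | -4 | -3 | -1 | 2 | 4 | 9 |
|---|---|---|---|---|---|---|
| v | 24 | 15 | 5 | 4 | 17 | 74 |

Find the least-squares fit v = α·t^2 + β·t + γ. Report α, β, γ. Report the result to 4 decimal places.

α = 0.9893, β = -1.0183, γ = 3.4142

Forming XᵀX = [[7171, 709, 127]; [709, 127, 7]; [127, 7, 6]] and Xᵀv = [6806, 596, 139]ᵀ gives XᵀX·[α, β, γ]ᵀ = Xᵀv.
Row-reducing yields α = 53961/54544, β = -55541/54544, γ = 93113/27272.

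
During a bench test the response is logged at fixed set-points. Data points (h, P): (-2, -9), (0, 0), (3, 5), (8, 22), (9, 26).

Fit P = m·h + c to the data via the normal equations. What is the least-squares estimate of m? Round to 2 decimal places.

m = 3.05

From the data, Σh·h = 158, Σh = 18, Σ1 = 5.
For AᵀP: Σh·P = 443, ΣP = 44.
Normal equations: [[158, 18]; [18, 5]]·[m, c]ᵀ = [443, 44]ᵀ.
Determinant 158·5 − 18² = 466.
m = (443·5 − 18·44)/466 = 1423/466; c = (158·44 − 18·443)/466 = -511/233.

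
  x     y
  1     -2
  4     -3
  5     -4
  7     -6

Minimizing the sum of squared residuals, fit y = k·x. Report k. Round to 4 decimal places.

With design matrix M, MᵀM = [[91]] and Mᵀy = [-76]ᵀ.
Hence k = -76 / 91 ≈ -0.835165.

k = -0.8352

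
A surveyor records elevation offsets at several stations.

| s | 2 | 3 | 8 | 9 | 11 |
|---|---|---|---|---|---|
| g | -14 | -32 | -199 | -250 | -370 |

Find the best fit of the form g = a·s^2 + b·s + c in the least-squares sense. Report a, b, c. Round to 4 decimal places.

a = -2.8989, b = -1.7578, c = 0.3620

AᵀA·[a, b, c]ᵀ = Aᵀg reads: 25395·a + 2607·b + 279·c = -78100;  2607·a + 279·b + 33·c = -8036;  279·a + 33·b + 5·c = -865.
(Σs^2·s^2 = 25395, Σs^2·s = 2607, Σs^2 = 279, Σs·s = 279, Σs = 33, Σ1 = 5, Σs^2·g = -78100, Σs·g = -8036, Σg = -865.)
Solving the 3×3 system (Gaussian elimination) gives a = -36857/12714, b = -22349/12714, c = 59/163.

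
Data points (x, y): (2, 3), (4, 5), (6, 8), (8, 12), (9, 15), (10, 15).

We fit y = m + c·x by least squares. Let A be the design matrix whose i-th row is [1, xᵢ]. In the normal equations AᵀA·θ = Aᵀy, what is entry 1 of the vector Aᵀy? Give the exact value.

Entry 1 ↔ basis 1, so (Aᵀy)_{1} = Σᵢ yᵢ = (1)·(3) + (1)·(5) + (1)·(8) + (1)·(12) + (1)·(15) + (1)·(15) = 58.

58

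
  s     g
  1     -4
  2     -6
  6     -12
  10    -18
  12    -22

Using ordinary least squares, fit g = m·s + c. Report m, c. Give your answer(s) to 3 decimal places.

m = -1.591, c = -2.539

The normal equations are: 285·m + 31·c = -532;  31·m + 5·c = -62.
(Σs·s = 285, Σs = 31, Σ1 = 5, Σs·g = -532, Σg = -62.)
Eliminating c: 5·(row 1) − 31·(row 2) gives 464·m = 5·(-532) − 31·(-62) = -738, so m = -369/232.
Then c = ((-62) − 31·(-369/232))/5 = -589/232.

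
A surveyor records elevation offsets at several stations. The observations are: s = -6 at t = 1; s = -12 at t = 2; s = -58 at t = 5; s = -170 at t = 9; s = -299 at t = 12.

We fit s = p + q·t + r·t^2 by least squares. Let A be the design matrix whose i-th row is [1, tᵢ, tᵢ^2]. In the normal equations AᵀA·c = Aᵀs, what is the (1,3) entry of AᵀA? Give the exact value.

255

Row 1 ↔ basis 1, column 3 ↔ basis t^2, so (AᵀA)_{1,3} = Σᵢ t^2 = (1)·(1) + (1)·(4) + (1)·(25) + (1)·(81) + (1)·(144) = 255.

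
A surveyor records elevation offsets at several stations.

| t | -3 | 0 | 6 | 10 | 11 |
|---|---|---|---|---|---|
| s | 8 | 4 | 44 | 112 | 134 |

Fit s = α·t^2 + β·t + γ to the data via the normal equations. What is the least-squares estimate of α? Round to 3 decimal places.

With design matrix A, AᵀA = [[26018, 2520, 266]; [2520, 266, 24]; [266, 24, 5]] and Aᵀs = [29070, 2834, 302]ᵀ.
Inverting the 3×3 Gram matrix, [α, β, γ]ᵀ = [299821/304959, 109301/101653, 895112/304959]ᵀ.

α = 0.983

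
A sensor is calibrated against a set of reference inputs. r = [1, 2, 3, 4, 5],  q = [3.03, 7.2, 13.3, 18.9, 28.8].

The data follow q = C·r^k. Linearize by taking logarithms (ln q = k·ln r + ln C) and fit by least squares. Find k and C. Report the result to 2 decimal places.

With ln qᵢ as the transformed response and ln rᵢ as the regressor:
Σln r = 4.7875, Σ(ln r)² = 6.1995, Σln q = 11.9699, Σln r·ln q = 13.6941.
Equations: 6.1995·k + 4.7875·ln C = 13.6941;  4.7875·k + 5·ln C = 11.9699.
Solving (det = 8.0774): k = 1.38220, ln C = 1.07053, so C = exp(1.07053) = 2.91693.

k = 1.38, C = 2.92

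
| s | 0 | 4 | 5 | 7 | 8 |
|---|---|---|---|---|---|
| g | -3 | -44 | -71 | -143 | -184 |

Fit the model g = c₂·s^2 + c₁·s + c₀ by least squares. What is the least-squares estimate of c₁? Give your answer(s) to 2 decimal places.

Setting ∂/∂c₂ … = 0 gives: 7378·c₂ + 1044·c₁ + 154·c₀ = -21262;  1044·c₂ + 154·c₁ + 24·c₀ = -3004;  154·c₂ + 24·c₁ + 5·c₀ = -445.
Inverting the 3×3 Gram matrix, [c₂, c₁, c₀]ᵀ = [-35758/11659, 20078/11659, -32679/11659]ᵀ.

c₁ = 1.72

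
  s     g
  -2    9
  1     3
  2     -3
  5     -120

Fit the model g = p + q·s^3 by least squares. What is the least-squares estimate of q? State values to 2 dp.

Sums needed: Σ1 = 4, Σs^3 = 126, Σs^3·s^3 = 15754.
And Σg = -111, Σs^3·g = -15093.
Normal equations: [[4, 126]; [126, 15754]]·[p, q]ᵀ = [-111, -15093]ᵀ.
Eliminating q: 15754·(row 1) − 126·(row 2) gives 47140·p = 15754·(-111) − 126·(-15093) = 153024, so p = 38256/11785.
Then q = ((-15093) − 126·(38256/11785))/15754 = -23193/23570.

q = -0.98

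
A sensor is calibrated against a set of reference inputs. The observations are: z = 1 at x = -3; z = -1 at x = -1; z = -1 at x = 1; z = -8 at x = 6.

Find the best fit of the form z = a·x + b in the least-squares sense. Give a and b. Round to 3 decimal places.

AᵀA·[a, b]ᵀ = Aᵀz reads: 47·a + 3·b = -51;  3·a + 4·b = -9.
(Σx·x = 47, Σx = 3, Σ1 = 4, Σx·z = -51, Σz = -9.)
det = 47·4 − 3² = 179.
a = ((-51)·4 − 3·(-9))/179 = -177/179; b = (47·(-9) − 3·(-51))/179 = -270/179.

a = -0.989, b = -1.508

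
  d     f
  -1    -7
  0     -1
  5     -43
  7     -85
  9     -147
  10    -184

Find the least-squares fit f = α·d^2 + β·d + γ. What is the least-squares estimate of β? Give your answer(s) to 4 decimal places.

Compute the Gram sums: Σd^2·d^2 = 19588, Σd^2·d = 2196, Σd^2 = 256, Σd·d = 256, Σd = 30, Σ1 = 6.
For Xᵀf: Σd^2·f = -35554, Σd·f = -3966, Σf = -467.
XᵀX·[α, β, γ]ᵀ = Xᵀf becomes [[19588, 2196, 256]; [2196, 256, 30]; [256, 30, 6]]·[α, β, γ]ᵀ = [-35554, -3966, -467]ᵀ.
Row-reducing yields α = -60991/29801, β = 137025/59602, γ = -59791/29801.

β = 2.2990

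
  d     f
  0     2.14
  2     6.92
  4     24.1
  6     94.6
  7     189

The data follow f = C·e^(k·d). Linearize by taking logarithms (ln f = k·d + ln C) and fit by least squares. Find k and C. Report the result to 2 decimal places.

k = 0.64, C = 2.00

With ln fᵢ as the transformed response and dᵢ as the regressor:
Σd = 19.0000, Σ(d)² = 105.0000, Σln f = 15.6688, Σd·ln f = 80.5879.
Equations: 105.0000·k + 19.0000·ln C = 80.5879;  19.0000·k + 5·ln C = 15.6688.
Solving (det = 164.0000): k = 0.64165, ln C = 0.69548, so C = exp(0.69548) = 2.00467.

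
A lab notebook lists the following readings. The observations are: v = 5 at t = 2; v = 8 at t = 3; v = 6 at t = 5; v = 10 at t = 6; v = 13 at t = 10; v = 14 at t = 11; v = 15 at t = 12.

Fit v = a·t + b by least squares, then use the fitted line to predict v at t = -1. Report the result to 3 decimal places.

v̂ = 2.560

From the data, Σt·t = 439, Σt = 49, Σ1 = 7.
Right-hand side: Σt·v = 588, Σv = 71.
So MᵀM·[a, b]ᵀ = Mᵀv: [[439, 49]; [49, 7]]·[a, b]ᵀ = [588, 71]ᵀ.
Δ = 439·7 − 49² = 672.
a = (588·7 − 49·71)/672 = 91/96; b = (439·71 − 49·588)/672 = 2357/672.
At t = -1: v̂ = (91/96)·(-1) + (2357/672)·(1) = 215/84.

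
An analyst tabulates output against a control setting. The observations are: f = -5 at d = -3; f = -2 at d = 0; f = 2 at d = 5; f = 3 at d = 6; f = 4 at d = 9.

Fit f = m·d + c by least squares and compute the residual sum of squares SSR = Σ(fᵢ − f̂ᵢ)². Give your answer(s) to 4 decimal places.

SSR = 1.2682

Entries of MᵀM: Σd·d = 151, Σd = 17, Σ1 = 5.
For Mᵀf: Σd·f = 79, Σf = 2.
MᵀM·[m, c]ᵀ = Mᵀf becomes [[151, 17]; [17, 5]]·[m, c]ᵀ = [79, 2]ᵀ.
Eliminating c: 5·(row 1) − 17·(row 2) gives 466·m = 5·79 − 17·2 = 361, so m = 361/466.
Then c = (2 − 17·(361/466))/5 = -1041/466.
Residuals: -103/233, 109/466, 84/233, 273/466, -172/233; SSR = 591/466.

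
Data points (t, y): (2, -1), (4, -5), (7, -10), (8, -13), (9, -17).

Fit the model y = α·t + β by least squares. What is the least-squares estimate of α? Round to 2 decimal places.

α = -2.15

With design matrix A, AᵀA = [[214, 30]; [30, 5]] and Aᵀy = [-349, -46]ᵀ.
Eliminating β: 5·(row 1) − 30·(row 2) gives 170·α = 5·(-349) − 30·(-46) = -365, so α = -73/34.
Then β = ((-46) − 30·(-73/34))/5 = 313/85.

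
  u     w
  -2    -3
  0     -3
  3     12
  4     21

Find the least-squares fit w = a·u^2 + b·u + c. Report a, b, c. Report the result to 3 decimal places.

a = 1.000, b = 2.000, c = -3.000

Entries of MᵀM: Σu^2·u^2 = 353, Σu^2·u = 83, Σu^2 = 29, Σu·u = 29, Σu = 5, Σ1 = 4.
Right-hand side: Σu^2·w = 432, Σu·w = 126, Σw = 27.
Row-reducing yields a = 1, b = 2, c = -3.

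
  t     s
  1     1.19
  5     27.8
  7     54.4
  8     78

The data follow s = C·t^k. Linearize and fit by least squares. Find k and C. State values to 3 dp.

k = 1.987, C = 1.178

Linearized form: ln s = k·ln t + ln C. From the 4 transformed points,
Over the data: Σln t = 5.6348, Σ(ln t)² = 10.7009, Σln s = 11.8521, Σln t·ln s = 22.1875.
Normal system: [[10.7009, 5.6348]; [5.6348, 4]]·[k, ln C]ᵀ = [22.1875, 11.8521]ᵀ.
Δ = 10.7009·4 − (5.6348)² = 11.0529; k = (22.1875·4 − 5.6348·11.8521)/11.0529 = 1.98738, ln C = (10.7009·11.8521 − 5.6348·22.1875)/11.0529 = 0.16340, so C = exp(0.16340) = 1.17751.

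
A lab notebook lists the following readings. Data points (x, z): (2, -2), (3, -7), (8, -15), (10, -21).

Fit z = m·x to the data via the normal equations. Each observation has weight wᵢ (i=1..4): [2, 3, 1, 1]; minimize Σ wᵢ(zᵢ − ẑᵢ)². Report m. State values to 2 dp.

From the data, Σwᵢ·x·x = 199.
Right-hand side: Σwᵢ·x·z = -401.
AᵀWA·[m]ᵀ = AᵀWz becomes [[199]]·[m]ᵀ = [-401]ᵀ.
m = (-401)/199 = -2.01508.

m = -2.02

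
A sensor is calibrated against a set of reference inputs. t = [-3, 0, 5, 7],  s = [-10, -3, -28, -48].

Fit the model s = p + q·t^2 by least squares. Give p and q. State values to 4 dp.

p = -2.8411, q = -0.9354

Sums needed: Σ1 = 4, Σt^2 = 83, Σt^2·t^2 = 3107.
Right-hand side: Σs = -89, Σt^2·s = -3142.
So XᵀX·[p, q]ᵀ = Xᵀs: [[4, 83]; [83, 3107]]·[p, q]ᵀ = [-89, -3142]ᵀ.
Δ = 4·3107 − 83² = 5539.
p = ((-89)·3107 − 83·(-3142))/5539 = -15737/5539; q = (4·(-3142) − 83·(-89))/5539 = -5181/5539.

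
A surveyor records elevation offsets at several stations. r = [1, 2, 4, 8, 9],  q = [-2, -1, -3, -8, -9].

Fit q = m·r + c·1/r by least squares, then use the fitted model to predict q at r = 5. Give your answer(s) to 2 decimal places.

XᵀX·[m, c]ᵀ = Xᵀq reads: 166·m + 5·c = -161;  5·m + (6949/5184)·c = -21/4.
Δ = 166·(6949/5184) − 5² = 511967/2592.
m = ((-161)·(6949/5184) − 5·(-21/4))/(511967/2592) = -982709/1023934; c = (166·(-21/4) − 5·(-161))/(511967/2592) = -172368/511967.
At r = 5: q̂ = (-982709/1023934)·(5) + (-172368/511967)·(1/5) = -607621/124870.

q̂ = -4.87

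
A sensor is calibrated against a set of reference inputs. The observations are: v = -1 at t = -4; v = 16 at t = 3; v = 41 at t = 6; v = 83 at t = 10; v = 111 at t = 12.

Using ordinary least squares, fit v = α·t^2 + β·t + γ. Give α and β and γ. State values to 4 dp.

The normal equations are: 32369·α + 2907·β + 305·γ = 25888;  2907·α + 305·β + 27·γ = 2460;  305·α + 27·β + 5·γ = 250.
(Σt^2·t^2 = 32369, Σt^2·t = 2907, Σt^2 = 305, Σt·t = 305, Σt = 27, Σ1 = 5, Σt^2·v = 25888, Σt·v = 2460, Σv = 250.)
Solving the 3×3 system (Gaussian elimination) gives α = 15363/31439, β = 195225/62878, γ = 215399/62878.

α = 0.4887, β = 3.1048, γ = 3.4257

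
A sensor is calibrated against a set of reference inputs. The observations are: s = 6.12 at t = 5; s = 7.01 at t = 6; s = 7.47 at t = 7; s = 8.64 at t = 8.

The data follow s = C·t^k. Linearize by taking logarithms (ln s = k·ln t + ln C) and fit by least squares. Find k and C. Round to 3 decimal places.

With ln sᵢ as the transformed response and ln tᵢ as the regressor:
Σln t = 7.4265, Σ(ln t)² = 13.9113, Σln s = 7.9262, Σln t·ln s = 14.8019.
Equations: 13.9113·k + 7.4265·ln C = 14.8019;  7.4265·k + 4·ln C = 7.9262.
Slope k = (n·Σln t·ln s − Σln t·Σln s)/(n·Σ(ln t)² − (Σln t)²) = (4·14.8019 − 7.4265·7.9262)/0.4917 = 0.69812; ln C = (Σln s − k·Σln t)/n = 0.68540, so C = exp(0.68540) = 1.98456.

k = 0.698, C = 1.985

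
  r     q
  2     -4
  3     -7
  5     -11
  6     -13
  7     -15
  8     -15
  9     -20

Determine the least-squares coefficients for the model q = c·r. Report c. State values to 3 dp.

With design matrix M, MᵀM = [[268]] and Mᵀq = [-567]ᵀ.
Hence c = -567 / 268 ≈ -2.11567.

c = -2.116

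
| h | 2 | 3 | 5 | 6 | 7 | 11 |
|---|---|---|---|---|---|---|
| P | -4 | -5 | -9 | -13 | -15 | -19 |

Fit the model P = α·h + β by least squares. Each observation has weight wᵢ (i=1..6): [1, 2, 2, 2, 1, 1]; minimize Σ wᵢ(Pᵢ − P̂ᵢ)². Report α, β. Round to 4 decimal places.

α = -1.8506, β = -0.3525

Compute the Gram sums: Σwᵢ·h·h = 314, Σwᵢ·h = 48, Σwᵢ·1 = 9.
For XᵀWP: Σwᵢ·h·P = -598, Σwᵢ·P = -92.
Normal equations: [[314, 48]; [48, 9]]·[α, β]ᵀ = [-598, -92]ᵀ.
Eliminating β: 9·(row 1) − 48·(row 2) gives 522·α = 9·(-598) − 48·(-92) = -966, so α = -161/87.
Then β = ((-92) − 48·(-161/87))/9 = -92/261.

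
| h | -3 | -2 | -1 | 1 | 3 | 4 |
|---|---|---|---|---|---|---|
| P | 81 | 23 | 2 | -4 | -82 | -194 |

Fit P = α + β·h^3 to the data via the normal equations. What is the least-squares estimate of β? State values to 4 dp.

The normal equations are: 6·α + 56·β = -174;  56·α + 5620·β = -17007.
Determinant 6·5620 − 56² = 30584.
α = ((-174)·5620 − 56·(-17007))/30584 = -3186/3823; β = (6·(-17007) − 56·(-174))/30584 = -46149/15292.

β = -3.0179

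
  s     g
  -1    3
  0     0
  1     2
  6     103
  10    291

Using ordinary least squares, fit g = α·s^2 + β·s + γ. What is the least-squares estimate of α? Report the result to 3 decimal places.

With design matrix X, XᵀX = [[11298, 1216, 138]; [1216, 138, 16]; [138, 16, 5]] and Xᵀg = [32813, 3527, 399]ᵀ.
Row-reducing yields α = 374343/125918, β = -75467/125918, γ = -21058/62959.

α = 2.973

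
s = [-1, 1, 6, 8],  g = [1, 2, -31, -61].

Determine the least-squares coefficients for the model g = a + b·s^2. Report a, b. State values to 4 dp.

a = 2.8346, b = -0.9837

The normal equations are: 4·a + 102·b = -89;  102·a + 5394·b = -5017.
(Σ1 = 4, Σs^2 = 102, Σs^2·s^2 = 5394, Σg = -89, Σs^2·g = -5017.)
Δ = 4·5394 − 102² = 11172.
a = ((-89)·5394 − 102·(-5017))/11172 = 377/133; b = (4·(-5017) − 102·(-89))/11172 = -785/798.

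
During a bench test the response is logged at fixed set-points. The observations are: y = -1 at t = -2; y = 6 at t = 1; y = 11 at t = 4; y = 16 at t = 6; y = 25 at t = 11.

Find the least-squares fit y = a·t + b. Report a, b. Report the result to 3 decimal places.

Normal-equation sums: Σt·t = 178, Σt = 20, Σ1 = 5.
Right-hand side: Σt·y = 423, Σy = 57.
Determinant 178·5 − 20² = 490.
a = (423·5 − 20·57)/490 = 195/98; b = (178·57 − 20·423)/490 = 843/245.

a = 1.990, b = 3.441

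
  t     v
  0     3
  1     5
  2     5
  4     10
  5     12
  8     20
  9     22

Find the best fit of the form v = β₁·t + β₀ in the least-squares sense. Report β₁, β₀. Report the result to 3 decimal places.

β₁ = 2.173, β₀ = 1.996

Setting ∂/∂β₁ … = 0 gives: 191·β₁ + 29·β₀ = 473;  29·β₁ + 7·β₀ = 77.
(Σt·t = 191, Σt = 29, Σ1 = 7, Σt·v = 473, Σv = 77.)
Determinant 191·7 − 29² = 496.
β₁ = (473·7 − 29·77)/496 = 539/248; β₀ = (191·77 − 29·473)/496 = 495/248.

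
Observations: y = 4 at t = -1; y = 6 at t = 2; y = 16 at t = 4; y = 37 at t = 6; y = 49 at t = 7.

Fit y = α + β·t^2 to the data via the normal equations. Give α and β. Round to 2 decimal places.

α = 2.19, β = 0.95

Entries of MᵀM: Σ1 = 5, Σt^2 = 106, Σt^2·t^2 = 3970.
For Mᵀy: Σy = 112, Σt^2·y = 4017.
det = 5·3970 − 106² = 8614.
α = (112·3970 − 106·4017)/8614 = 9419/4307; β = (5·4017 − 106·112)/8614 = 8213/8614.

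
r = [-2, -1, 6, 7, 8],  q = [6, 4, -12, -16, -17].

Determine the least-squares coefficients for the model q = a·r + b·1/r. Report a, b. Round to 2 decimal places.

a = -2.11, b = -2.17

Sums needed: Σr·r = 154, Σr·1/r = 5, Σ1/r·1/r = 37081/28224.
For Mᵀq: Σr·q = -336, Σ1/r·q = -751/56.
Δ = 154·(37081/28224) − 5² = 357491/2016.
a = ((-336)·(37081/28224) − 5·(-751/56))/(357491/2016) = -754764/357491; b = (154·(-751/56) − 5·(-336))/(357491/2016) = -776664/357491.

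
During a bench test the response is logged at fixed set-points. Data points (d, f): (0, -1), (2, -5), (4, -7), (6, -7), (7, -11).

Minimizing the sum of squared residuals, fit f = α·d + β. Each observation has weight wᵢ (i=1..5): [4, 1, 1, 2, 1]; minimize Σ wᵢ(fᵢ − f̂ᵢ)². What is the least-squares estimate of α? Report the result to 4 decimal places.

Forming MᵀWM = [[141, 25]; [25, 9]] and MᵀWf = [-199, -41]ᵀ gives MᵀWM·[α, β]ᵀ = MᵀWf.
Eliminating β: 9·(row 1) − 25·(row 2) gives 644·α = 9·(-199) − 25·(-41) = -766, so α = -383/322.
Then β = ((-41) − 25·(-383/322))/9 = -403/322.

α = -1.1894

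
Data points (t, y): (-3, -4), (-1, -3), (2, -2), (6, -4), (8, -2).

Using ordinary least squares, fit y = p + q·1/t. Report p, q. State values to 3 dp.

Compute the Gram sums: Σ1 = 5, Σ1/t = -13/24, Σ1/t·1/t = 809/576.
And Σy = -15, Σ1/t·y = 29/12.
XᵀX·[p, q]ᵀ = Xᵀy becomes [[5, -13/24]; [-13/24, 809/576]]·[p, q]ᵀ = [-15, 29/12]ᵀ.
Determinant 5·(809/576) − (-13/24)² = 323/48.
p = ((-15)·(809/576) − (-13/24)·(29/12))/(323/48) = -599/204; q = (5·(29/12) − (-13/24)·(-15))/(323/48) = 10/17.

p = -2.936, q = 0.588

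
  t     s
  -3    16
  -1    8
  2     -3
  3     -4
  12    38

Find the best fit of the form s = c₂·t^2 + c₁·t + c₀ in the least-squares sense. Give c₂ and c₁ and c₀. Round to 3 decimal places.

c₂ = 0.533, c₁ = -3.415, c₀ = 2.063

Setting ∂/∂c₂ … = 0 gives: 20915·c₂ + 1735·c₁ + 167·c₀ = 5576;  1735·c₂ + 167·c₁ + 13·c₀ = 382;  167·c₂ + 13·c₁ + 5·c₀ = 55.
(Σt^2·t^2 = 20915, Σt^2·t = 1735, Σt^2 = 167, Σt·t = 167, Σt = 13, Σ1 = 5, Σt^2·s = 5576, Σt·s = 382, Σs = 55.)
Row-reducing yields c₂ = 22279/41766, c₁ = -142631/41766, c₀ = 14358/6961.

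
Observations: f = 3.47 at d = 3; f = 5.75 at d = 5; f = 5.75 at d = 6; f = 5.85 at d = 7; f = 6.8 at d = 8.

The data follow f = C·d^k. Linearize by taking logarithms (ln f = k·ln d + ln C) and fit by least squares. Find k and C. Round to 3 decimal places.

Taking logs, ln f = k·ln d + ln C, so regress ln f on ln d.
XᵀX = [[15.1183, 8.5252]; [8.5252, 5]], rhs = [14.7397, 8.4259]ᵀ  (here Σln d = 8.5252, Σ(ln d)² = 15.1183, Σln f = 8.4259, Σln d·ln f = 14.7397).
Solving (det = 2.9130): k = 0.64060, ln C = 0.59294, so C = exp(0.59294) = 1.80930.

k = 0.641, C = 1.809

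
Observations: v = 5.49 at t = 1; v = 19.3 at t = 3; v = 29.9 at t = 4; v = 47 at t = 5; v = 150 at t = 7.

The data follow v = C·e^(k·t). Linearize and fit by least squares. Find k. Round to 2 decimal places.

Linearized form: ln v = k·t + ln C. From the 5 transformed points,
Over the data: Σt = 20.0000, Σ(t)² = 100.0000, Σln v = 16.9217, Σt·ln v = 78.4999.
Normal system: [[100.0000, 20.0000]; [20.0000, 5]]·[k, ln C]ᵀ = [78.4999, 16.9217]ᵀ.
Solving (det = 100.0000): k = 0.54066, ln C = 1.22170.

k = 0.54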